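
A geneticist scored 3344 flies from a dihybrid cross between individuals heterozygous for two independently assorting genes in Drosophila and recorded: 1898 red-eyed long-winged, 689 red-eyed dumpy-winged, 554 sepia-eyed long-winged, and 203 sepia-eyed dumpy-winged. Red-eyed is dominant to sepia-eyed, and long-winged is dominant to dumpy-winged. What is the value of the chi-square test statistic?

A dihybrid F₂ with independent assortment and complete dominance at both loci gives a 9:3:3:1 phenotypic ratio.
Expected counts for N = 3344 under a 9:3:3:1 ratio (total parts = 16):
  red-eyed long-winged: 3344 × 9/16 = 1881
  red-eyed dumpy-winged: 3344 × 3/16 = 627
  sepia-eyed long-winged: 3344 × 3/16 = 627
  sepia-eyed dumpy-winged: 3344 × 1/16 = 209
χ² = Σ (O − E)² / E
  red-eyed long-winged: (1898 − 1881)² / 1881 = 0.1536
  red-eyed dumpy-winged: (689 − 627)² / 627 = 6.1308
  sepia-eyed long-winged: (554 − 627)² / 627 = 8.4992
  sepia-eyed dumpy-winged: (203 − 209)² / 209 = 0.1722
χ² = 0.1536 + 6.1308 + 8.4992 + 0.1722 = 14.9558 ≈ 14.956

14.956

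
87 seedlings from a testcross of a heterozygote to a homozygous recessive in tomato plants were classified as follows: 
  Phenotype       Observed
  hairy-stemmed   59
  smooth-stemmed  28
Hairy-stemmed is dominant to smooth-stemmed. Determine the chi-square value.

A testcross of a heterozygote (Aa × aa) gives a 1:1 phenotypic ratio.
Total ratio parts = 2. Expected numbers out of 87:
  hairy-stemmed: 87 × 1/2 = 43.5
  smooth-stemmed: 87 × 1/2 = 43.5
χ² = Σ (O − E)² / E
  hairy-stemmed: (59 − 43.5)² / 43.5 = 5.5230
  smooth-stemmed: (28 − 43.5)² / 43.5 = 5.5230
χ² = 5.5230 + 5.5230 = 11.046

11.046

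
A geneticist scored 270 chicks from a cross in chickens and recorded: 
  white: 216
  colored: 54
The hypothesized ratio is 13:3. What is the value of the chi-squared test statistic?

0.277

The 13:3 ratio has 16 parts, so with N = 270 the expected counts are:
  white: 270 × 13/16 = 219.375
  colored: 270 × 3/16 = 50.625
χ² = Σ (O − E)² / E
  white: (216 − 219.375)² / 219.375 = 0.0519
  colored: (54 − 50.625)² / 50.625 = 0.2250
χ² = 0.0519 + 0.2250 = 0.2769 ≈ 0.277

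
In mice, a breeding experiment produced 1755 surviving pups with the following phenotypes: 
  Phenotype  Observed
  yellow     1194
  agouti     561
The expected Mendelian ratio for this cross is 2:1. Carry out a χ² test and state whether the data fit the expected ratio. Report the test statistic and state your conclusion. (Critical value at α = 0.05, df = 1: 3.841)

Expected counts for N = 1755 under a 2:1 ratio (total parts = 3):
  yellow: 1755 × 2/3 = 1170
  agouti: 1755 × 1/3 = 585
χ² = Σ (O − E)² / E
  yellow: (1194 − 1170)² / 1170 = 0.4923
  agouti: (561 − 585)² / 585 = 0.9846
χ² = 0.4923 + 0.9846 = 1.4769 ≈ 1.477
Degrees of freedom = 2 − 1 = 1; critical value at α = 0.05 is 3.841.
Since 1.477 < 3.841, we fail to reject the null hypothesis — the data are consistent with the 2:1 ratio.

1.477; consistent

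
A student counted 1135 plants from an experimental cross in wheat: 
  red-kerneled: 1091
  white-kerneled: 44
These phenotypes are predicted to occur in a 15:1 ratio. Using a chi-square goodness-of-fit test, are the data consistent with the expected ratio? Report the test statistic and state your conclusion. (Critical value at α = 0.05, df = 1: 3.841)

10.911; not consistent

Under the 15:1 hypothesis (Σ ratio = 16, N = 1135):
  red-kerneled: 1135 × 15/16 = 1064.0625
  white-kerneled: 1135 × 1/16 = 70.9375
χ² = Σ (O − E)² / E
  red-kerneled: (1091 − 1064.0625)² / 1064.0625 = 0.6819
  white-kerneled: (44 − 70.9375)² / 70.9375 = 10.2291
χ² = 0.6819 + 10.2291 = 10.911
Degrees of freedom = 2 − 1 = 1; critical value at α = 0.05 is 3.841.
Since 10.911 > 3.841, we reject the null hypothesis — the data do not fit the 15:1 ratio.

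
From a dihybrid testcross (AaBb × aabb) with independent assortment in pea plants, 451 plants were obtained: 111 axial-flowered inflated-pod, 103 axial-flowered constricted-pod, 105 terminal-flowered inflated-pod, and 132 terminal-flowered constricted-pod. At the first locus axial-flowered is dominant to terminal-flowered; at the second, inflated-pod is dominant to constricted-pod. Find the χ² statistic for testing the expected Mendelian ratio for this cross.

A dihybrid testcross with independent assortment gives a 1:1:1:1 ratio.
The 1:1:1:1 ratio has 4 parts, so with N = 451 the expected counts are:
  axial-flowered inflated-pod: 451 × 1/4 = 112.75
  axial-flowered constricted-pod: 451 × 1/4 = 112.75
  terminal-flowered inflated-pod: 451 × 1/4 = 112.75
  terminal-flowered constricted-pod: 451 × 1/4 = 112.75
χ² = Σ (O − E)² / E
  axial-flowered inflated-pod: (111 − 112.75)² / 112.75 = 0.0272
  axial-flowered constricted-pod: (103 − 112.75)² / 112.75 = 0.8431
  terminal-flowered inflated-pod: (105 − 112.75)² / 112.75 = 0.5327
  terminal-flowered constricted-pod: (132 − 112.75)² / 112.75 = 3.2866
χ² = 0.0272 + 0.8431 + 0.5327 + 3.2866 = 4.6896 ≈ 4.690

4.690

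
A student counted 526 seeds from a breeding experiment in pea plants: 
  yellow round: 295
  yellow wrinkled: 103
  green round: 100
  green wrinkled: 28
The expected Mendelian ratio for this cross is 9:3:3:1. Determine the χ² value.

Expected counts for N = 526 under a 9:3:3:1 ratio (total parts = 16):
  yellow round: 526 × 9/16 = 295.875
  yellow wrinkled: 526 × 3/16 = 98.625
  green round: 526 × 3/16 = 98.625
  green wrinkled: 526 × 1/16 = 32.875
χ² = Σ (O − E)² / E
  yellow round: (295 − 295.875)² / 295.875 = 0.0026
  yellow wrinkled: (103 − 98.625)² / 98.625 = 0.1941
  green round: (100 − 98.625)² / 98.625 = 0.0192
  green wrinkled: (28 − 32.875)² / 32.875 = 0.7229
χ² = 0.0026 + 0.1941 + 0.0192 + 0.7229 = 0.9388 ≈ 0.939

0.939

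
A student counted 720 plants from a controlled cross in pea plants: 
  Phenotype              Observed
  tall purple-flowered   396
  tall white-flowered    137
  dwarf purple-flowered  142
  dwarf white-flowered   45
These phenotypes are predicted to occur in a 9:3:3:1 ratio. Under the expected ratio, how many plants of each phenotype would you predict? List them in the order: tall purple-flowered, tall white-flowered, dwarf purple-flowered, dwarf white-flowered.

405, 135, 135, 45

Under the 9:3:3:1 hypothesis (Σ ratio = 16, N = 720):
  tall purple-flowered: 720 × 9/16 = 405
  tall white-flowered: 720 × 3/16 = 135
  dwarf purple-flowered: 720 × 3/16 = 135
  dwarf white-flowered: 720 × 1/16 = 45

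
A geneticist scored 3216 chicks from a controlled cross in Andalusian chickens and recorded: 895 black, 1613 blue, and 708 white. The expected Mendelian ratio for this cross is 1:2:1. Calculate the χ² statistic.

Total ratio parts = 4. Expected numbers out of 3216:
  black: 3216 × 1/4 = 804
  blue: 3216 × 2/4 = 1608
  white: 3216 × 1/4 = 804
χ² = Σ (O − E)² / E
  black: (895 − 804)² / 804 = 10.2998
  blue: (1613 − 1608)² / 1608 = 0.0155
  white: (708 − 804)² / 804 = 11.4627
χ² = 10.2998 + 0.0155 + 11.4627 = 21.778

21.778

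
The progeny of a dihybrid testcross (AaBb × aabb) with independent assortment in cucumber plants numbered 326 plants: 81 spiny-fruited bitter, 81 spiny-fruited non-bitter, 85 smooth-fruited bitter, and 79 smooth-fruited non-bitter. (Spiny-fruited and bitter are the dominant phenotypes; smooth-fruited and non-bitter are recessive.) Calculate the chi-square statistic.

0.233

A dihybrid testcross with independent assortment gives a 1:1:1:1 ratio.
Total ratio parts = 4. Expected numbers out of 326:
  spiny-fruited bitter: 326 × 1/4 = 81.5
  spiny-fruited non-bitter: 326 × 1/4 = 81.5
  smooth-fruited bitter: 326 × 1/4 = 81.5
  smooth-fruited non-bitter: 326 × 1/4 = 81.5
χ² = Σ (O − E)² / E
  spiny-fruited bitter: (81 − 81.5)² / 81.5 = 0.0031
  spiny-fruited non-bitter: (81 − 81.5)² / 81.5 = 0.0031
  smooth-fruited bitter: (85 − 81.5)² / 81.5 = 0.1503
  smooth-fruited non-bitter: (79 − 81.5)² / 81.5 = 0.0767
χ² = 0.0031 + 0.0031 + 0.1503 + 0.0767 = 0.2332 ≈ 0.233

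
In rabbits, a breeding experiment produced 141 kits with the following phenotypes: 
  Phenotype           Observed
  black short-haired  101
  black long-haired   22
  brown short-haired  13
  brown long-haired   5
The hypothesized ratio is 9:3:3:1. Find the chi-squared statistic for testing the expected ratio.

Expected counts for N = 141 under a 9:3:3:1 ratio (total parts = 16):
  black short-haired: 141 × 9/16 = 79.3125
  black long-haired: 141 × 3/16 = 26.4375
  brown short-haired: 141 × 3/16 = 26.4375
  brown long-haired: 141 × 1/16 = 8.8125
χ² = Σ (O − E)² / E
  black short-haired: (101 − 79.3125)² / 79.3125 = 5.9303
  black long-haired: (22 − 26.4375)² / 26.4375 = 0.7448
  brown short-haired: (13 − 26.4375)² / 26.4375 = 6.8299
  brown long-haired: (5 − 8.8125)² / 8.8125 = 1.6494
χ² = 5.9303 + 0.7448 + 6.8299 + 1.6494 = 15.1544 ≈ 15.154

15.154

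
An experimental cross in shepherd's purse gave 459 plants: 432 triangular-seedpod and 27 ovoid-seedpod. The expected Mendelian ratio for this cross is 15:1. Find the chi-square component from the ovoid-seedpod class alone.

Total ratio parts = 16. Expected numbers out of 459:
  triangular-seedpod: 459 × 15/16 = 430.3125
  ovoid-seedpod: 459 × 1/16 = 28.6875
Contribution of ovoid-seedpod: (27 − 28.6875)² / 28.6875 = 0.0993

0.099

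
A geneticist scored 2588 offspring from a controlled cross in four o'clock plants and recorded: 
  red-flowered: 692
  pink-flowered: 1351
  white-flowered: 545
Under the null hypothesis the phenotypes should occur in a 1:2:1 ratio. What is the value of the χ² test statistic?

Expected counts for N = 2588 under a 1:2:1 ratio (total parts = 4):
  red-flowered: 2588 × 1/4 = 647
  pink-flowered: 2588 × 2/4 = 1294
  white-flowered: 2588 × 1/4 = 647
χ² = Σ (O − E)² / E
  red-flowered: (692 − 647)² / 647 = 3.1298
  pink-flowered: (1351 − 1294)² / 1294 = 2.5108
  white-flowered: (545 − 647)² / 647 = 16.0804
χ² = 3.1298 + 2.5108 + 16.0804 = 21.721

21.721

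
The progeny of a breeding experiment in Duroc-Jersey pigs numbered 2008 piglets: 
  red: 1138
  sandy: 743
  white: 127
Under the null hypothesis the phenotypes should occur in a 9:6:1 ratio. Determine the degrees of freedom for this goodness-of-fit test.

2

A goodness-of-fit test with 3 phenotype classes has df = 3 − 1 = 2.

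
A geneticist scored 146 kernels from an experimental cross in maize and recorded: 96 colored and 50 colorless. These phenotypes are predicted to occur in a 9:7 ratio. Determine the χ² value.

Total ratio parts = 16. Expected numbers out of 146:
  colored: 146 × 9/16 = 82.125
  colorless: 146 × 7/16 = 63.875
χ² = Σ (O − E)² / E
  colored: (96 − 82.125)² / 82.125 = 2.3442
  colorless: (50 − 63.875)² / 63.875 = 3.0139
χ² = 2.3442 + 3.0139 = 5.3581 ≈ 5.358

5.358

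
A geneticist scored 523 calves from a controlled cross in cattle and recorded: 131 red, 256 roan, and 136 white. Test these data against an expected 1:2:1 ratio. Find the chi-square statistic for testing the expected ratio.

Under the 1:2:1 hypothesis (Σ ratio = 4, N = 523):
  red: 523 × 1/4 = 130.75
  roan: 523 × 2/4 = 261.5
  white: 523 × 1/4 = 130.75
χ² = Σ (O − E)² / E
  red: (131 − 130.75)² / 130.75 = 0.0005
  roan: (256 − 261.5)² / 261.5 = 0.1157
  white: (136 − 130.75)² / 130.75 = 0.2108
χ² = 0.0005 + 0.1157 + 0.2108 = 0.327

0.327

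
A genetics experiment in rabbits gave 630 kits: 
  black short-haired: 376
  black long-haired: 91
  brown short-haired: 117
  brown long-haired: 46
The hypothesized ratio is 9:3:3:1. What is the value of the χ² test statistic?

Under the 9:3:3:1 hypothesis (Σ ratio = 16, N = 630):
  black short-haired: 630 × 9/16 = 354.375
  black long-haired: 630 × 3/16 = 118.125
  brown short-haired: 630 × 3/16 = 118.125
  brown long-haired: 630 × 1/16 = 39.375
χ² = Σ (O − E)² / E
  black short-haired: (376 − 354.375)² / 354.375 = 1.3196
  black long-haired: (91 − 118.125)² / 118.125 = 6.2287
  brown short-haired: (117 − 118.125)² / 118.125 = 0.0107
  brown long-haired: (46 − 39.375)² / 39.375 = 1.1147
χ² = 1.3196 + 6.2287 + 0.0107 + 1.1147 = 8.6737 ≈ 8.674

8.674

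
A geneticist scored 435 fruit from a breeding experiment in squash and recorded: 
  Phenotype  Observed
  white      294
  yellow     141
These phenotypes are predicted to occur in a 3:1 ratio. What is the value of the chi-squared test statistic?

12.752

Total ratio parts = 4. Expected numbers out of 435:
  white: 435 × 3/4 = 326.25
  yellow: 435 × 1/4 = 108.75
χ² = Σ (O − E)² / E
  white: (294 − 326.25)² / 326.25 = 3.1879
  yellow: (141 − 108.75)² / 108.75 = 9.5638
χ² = 3.1879 + 9.5638 = 12.7517 ≈ 12.752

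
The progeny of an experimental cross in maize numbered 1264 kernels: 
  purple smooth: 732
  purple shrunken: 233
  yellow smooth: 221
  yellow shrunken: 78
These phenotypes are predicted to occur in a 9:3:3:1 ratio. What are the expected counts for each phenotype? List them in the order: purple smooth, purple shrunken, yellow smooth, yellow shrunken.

Total ratio parts = 16. Expected numbers out of 1264:
  purple smooth: 1264 × 9/16 = 711
  purple shrunken: 1264 × 3/16 = 237
  yellow smooth: 1264 × 3/16 = 237
  yellow shrunken: 1264 × 1/16 = 79

711, 237, 237, 79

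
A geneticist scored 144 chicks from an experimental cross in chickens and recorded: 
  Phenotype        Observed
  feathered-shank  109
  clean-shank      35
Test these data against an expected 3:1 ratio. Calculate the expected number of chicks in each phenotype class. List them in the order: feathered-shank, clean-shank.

Expected counts for N = 144 under a 3:1 ratio (total parts = 4):
  feathered-shank: 144 × 3/4 = 108
  clean-shank: 144 × 1/4 = 36

108, 36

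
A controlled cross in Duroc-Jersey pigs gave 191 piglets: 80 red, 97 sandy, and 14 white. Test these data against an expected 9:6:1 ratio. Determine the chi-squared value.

16.353

Under the 9:6:1 hypothesis (Σ ratio = 16, N = 191):
  red: 191 × 9/16 = 107.4375
  sandy: 191 × 6/16 = 71.625
  white: 191 × 1/16 = 11.9375
χ² = Σ (O − E)² / E
  red: (80 − 107.4375)² / 107.4375 = 7.0070
  sandy: (97 − 71.625)² / 71.625 = 8.9897
  white: (14 − 11.9375)² / 11.9375 = 0.3563
χ² = 7.0070 + 8.9897 + 0.3563 = 16.353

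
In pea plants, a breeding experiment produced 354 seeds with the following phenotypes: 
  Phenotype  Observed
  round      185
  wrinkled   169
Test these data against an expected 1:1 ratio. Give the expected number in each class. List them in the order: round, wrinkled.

Total ratio parts = 2. Expected numbers out of 354:
  round: 354 × 1/2 = 177
  wrinkled: 354 × 1/2 = 177

177, 177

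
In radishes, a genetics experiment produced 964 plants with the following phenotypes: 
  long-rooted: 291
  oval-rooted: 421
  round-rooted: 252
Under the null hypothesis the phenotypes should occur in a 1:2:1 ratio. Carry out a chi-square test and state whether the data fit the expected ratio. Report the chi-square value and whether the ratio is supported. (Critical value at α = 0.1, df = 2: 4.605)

The 1:2:1 ratio has 4 parts, so with N = 964 the expected counts are:
  long-rooted: 964 × 1/4 = 241
  oval-rooted: 964 × 2/4 = 482
  round-rooted: 964 × 1/4 = 241
χ² = Σ (O − E)² / E
  long-rooted: (291 − 241)² / 241 = 10.3734
  oval-rooted: (421 − 482)² / 482 = 7.7199
  round-rooted: (252 − 241)² / 241 = 0.5021
χ² = 10.3734 + 7.7199 + 0.5021 = 18.5954 ≈ 18.595
Degrees of freedom = 3 − 1 = 2; critical value at α = 0.1 is 4.605.
Since 18.595 > 4.605, we reject the null hypothesis — the data do not fit the 1:2:1 ratio.

18.595; not consistent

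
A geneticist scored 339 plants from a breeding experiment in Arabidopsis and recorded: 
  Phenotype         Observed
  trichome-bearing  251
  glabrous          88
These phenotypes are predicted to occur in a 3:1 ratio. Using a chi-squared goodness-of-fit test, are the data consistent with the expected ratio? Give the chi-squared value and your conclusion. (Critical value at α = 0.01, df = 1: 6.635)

Expected counts for N = 339 under a 3:1 ratio (total parts = 4):
  trichome-bearing: 339 × 3/4 = 254.25
  glabrous: 339 × 1/4 = 84.75
χ² = Σ (O − E)² / E
  trichome-bearing: (251 − 254.25)² / 254.25 = 0.0415
  glabrous: (88 − 84.75)² / 84.75 = 0.1246
χ² = 0.0415 + 0.1246 = 0.1661 ≈ 0.166
Degrees of freedom = 2 − 1 = 1; critical value at α = 0.01 is 6.635.
Since 0.166 < 6.635, we fail to reject the null hypothesis — the data are consistent with the 3:1 ratio.

0.166; consistent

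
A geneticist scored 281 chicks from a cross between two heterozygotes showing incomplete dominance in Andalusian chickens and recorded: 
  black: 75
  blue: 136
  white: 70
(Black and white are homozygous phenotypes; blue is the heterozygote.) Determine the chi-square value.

With incomplete dominance, a heterozygote × heterozygote cross gives a 1:2:1 phenotypic ratio.
Expected counts for N = 281 under a 1:2:1 ratio (total parts = 4):
  black: 281 × 1/4 = 70.25
  blue: 281 × 2/4 = 140.5
  white: 281 × 1/4 = 70.25
χ² = Σ (O − E)² / E
  black: (75 − 70.25)² / 70.25 = 0.3212
  blue: (136 − 140.5)² / 140.5 = 0.1441
  white: (70 − 70.25)² / 70.25 = 0.0009
χ² = 0.3212 + 0.1441 + 0.0009 = 0.4662 ≈ 0.466

0.466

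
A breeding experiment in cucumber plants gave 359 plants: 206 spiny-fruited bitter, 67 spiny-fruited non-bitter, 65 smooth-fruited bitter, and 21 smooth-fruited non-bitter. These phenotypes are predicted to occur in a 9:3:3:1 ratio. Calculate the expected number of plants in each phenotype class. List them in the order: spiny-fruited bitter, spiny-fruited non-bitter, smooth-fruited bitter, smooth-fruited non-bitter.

Expected counts for N = 359 under a 9:3:3:1 ratio (total parts = 16):
  spiny-fruited bitter: 359 × 9/16 = 201.9375
  spiny-fruited non-bitter: 359 × 3/16 = 67.3125
  smooth-fruited bitter: 359 × 3/16 = 67.3125
  smooth-fruited non-bitter: 359 × 1/16 = 22.4375

201.9375, 67.3125, 67.3125, 22.4375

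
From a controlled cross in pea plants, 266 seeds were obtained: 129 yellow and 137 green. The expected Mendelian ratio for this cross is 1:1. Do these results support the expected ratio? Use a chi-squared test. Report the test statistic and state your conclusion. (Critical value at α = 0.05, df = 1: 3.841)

Expected counts for N = 266 under a 1:1 ratio (total parts = 2):
  yellow: 266 × 1/2 = 133
  green: 266 × 1/2 = 133
χ² = Σ (O − E)² / E
  yellow: (129 − 133)² / 133 = 0.1203
  green: (137 − 133)² / 133 = 0.1203
χ² = 0.1203 + 0.1203 = 0.2406 ≈ 0.241
Degrees of freedom = 2 − 1 = 1; critical value at α = 0.05 is 3.841.
Since 0.241 < 3.841, we fail to reject the null hypothesis — the data are consistent with the 1:1 ratio.

0.241; consistent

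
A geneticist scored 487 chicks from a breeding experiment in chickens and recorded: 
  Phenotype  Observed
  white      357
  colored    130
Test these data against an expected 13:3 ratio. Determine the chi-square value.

The 13:3 ratio has 16 parts, so with N = 487 the expected counts are:
  white: 487 × 13/16 = 395.6875
  colored: 487 × 3/16 = 91.3125
χ² = Σ (O − E)² / E
  white: (357 − 395.6875)² / 395.6875 = 3.7826
  colored: (130 − 91.3125)² / 91.3125 = 16.3912
χ² = 3.7826 + 16.3912 = 20.1738 ≈ 20.174

20.174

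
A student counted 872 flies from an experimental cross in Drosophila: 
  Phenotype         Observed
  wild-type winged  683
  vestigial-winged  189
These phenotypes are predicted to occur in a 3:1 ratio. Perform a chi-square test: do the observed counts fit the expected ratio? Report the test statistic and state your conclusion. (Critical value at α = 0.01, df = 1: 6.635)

5.144; consistent

Total ratio parts = 4. Expected numbers out of 872:
  wild-type winged: 872 × 3/4 = 654
  vestigial-winged: 872 × 1/4 = 218
χ² = Σ (O − E)² / E
  wild-type winged: (683 − 654)² / 654 = 1.2859
  vestigial-winged: (189 − 218)² / 218 = 3.8578
χ² = 1.2859 + 3.8578 = 5.1437 ≈ 5.144
Degrees of freedom = 2 − 1 = 1; critical value at α = 0.01 is 6.635.
Since 5.144 < 6.635, we fail to reject the null hypothesis — the data are consistent with the 3:1 ratio.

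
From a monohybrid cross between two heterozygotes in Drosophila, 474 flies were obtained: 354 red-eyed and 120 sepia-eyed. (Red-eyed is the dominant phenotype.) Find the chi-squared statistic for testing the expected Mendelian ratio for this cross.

For a monohybrid cross between heterozygotes with complete dominance, the expected phenotypic ratio is 3:1.
Total ratio parts = 4. Expected numbers out of 474:
  red-eyed: 474 × 3/4 = 355.5
  sepia-eyed: 474 × 1/4 = 118.5
χ² = Σ (O − E)² / E
  red-eyed: (354 − 355.5)² / 355.5 = 0.0063
  sepia-eyed: (120 − 118.5)² / 118.5 = 0.0190
χ² = 0.0063 + 0.0190 = 0.0253 ≈ 0.025

0.025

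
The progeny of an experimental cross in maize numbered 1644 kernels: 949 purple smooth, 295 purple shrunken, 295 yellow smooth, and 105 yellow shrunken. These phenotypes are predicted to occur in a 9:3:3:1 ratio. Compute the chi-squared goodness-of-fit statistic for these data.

1.824

The 9:3:3:1 ratio has 16 parts, so with N = 1644 the expected counts are:
  purple smooth: 1644 × 9/16 = 924.75
  purple shrunken: 1644 × 3/16 = 308.25
  yellow smooth: 1644 × 3/16 = 308.25
  yellow shrunken: 1644 × 1/16 = 102.75
χ² = Σ (O − E)² / E
  purple smooth: (949 − 924.75)² / 924.75 = 0.6359
  purple shrunken: (295 − 308.25)² / 308.25 = 0.5695
  yellow smooth: (295 − 308.25)² / 308.25 = 0.5695
  yellow shrunken: (105 − 102.75)² / 102.75 = 0.0493
χ² = 0.6359 + 0.5695 + 0.5695 + 0.0493 = 1.8242 ≈ 1.824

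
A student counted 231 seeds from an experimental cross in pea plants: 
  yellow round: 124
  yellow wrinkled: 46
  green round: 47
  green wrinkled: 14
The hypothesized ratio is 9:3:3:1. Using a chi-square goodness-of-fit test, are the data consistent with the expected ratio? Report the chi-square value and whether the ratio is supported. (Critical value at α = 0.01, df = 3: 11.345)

Expected counts for N = 231 under a 9:3:3:1 ratio (total parts = 16):
  yellow round: 231 × 9/16 = 129.9375
  yellow wrinkled: 231 × 3/16 = 43.3125
  green round: 231 × 3/16 = 43.3125
  green wrinkled: 231 × 1/16 = 14.4375
χ² = Σ (O − E)² / E
  yellow round: (124 − 129.9375)² / 129.9375 = 0.2713
  yellow wrinkled: (46 − 43.3125)² / 43.3125 = 0.1668
  green round: (47 − 43.3125)² / 43.3125 = 0.3139
  green wrinkled: (14 − 14.4375)² / 14.4375 = 0.0133
χ² = 0.2713 + 0.1668 + 0.3139 + 0.0133 = 0.7653 ≈ 0.765
Degrees of freedom = 4 − 1 = 3; critical value at α = 0.01 is 11.345.
Since 0.765 < 11.345, we fail to reject the null hypothesis — the data are consistent with the 9:3:3:1 ratio.

0.765; consistent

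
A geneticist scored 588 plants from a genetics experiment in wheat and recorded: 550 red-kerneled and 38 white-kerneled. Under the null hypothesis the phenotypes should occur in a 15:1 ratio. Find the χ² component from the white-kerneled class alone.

0.043

Under the 15:1 hypothesis (Σ ratio = 16, N = 588):
  red-kerneled: 588 × 15/16 = 551.25
  white-kerneled: 588 × 1/16 = 36.75
Contribution of white-kerneled: (38 − 36.75)² / 36.75 = 0.0425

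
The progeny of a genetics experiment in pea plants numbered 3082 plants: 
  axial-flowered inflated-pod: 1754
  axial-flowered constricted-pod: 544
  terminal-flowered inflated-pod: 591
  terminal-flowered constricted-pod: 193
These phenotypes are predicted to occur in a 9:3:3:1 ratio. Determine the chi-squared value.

2.524

Total ratio parts = 16. Expected numbers out of 3082:
  axial-flowered inflated-pod: 3082 × 9/16 = 1733.625
  axial-flowered constricted-pod: 3082 × 3/16 = 577.875
  terminal-flowered inflated-pod: 3082 × 3/16 = 577.875
  terminal-flowered constricted-pod: 3082 × 1/16 = 192.625
χ² = Σ (O − E)² / E
  axial-flowered inflated-pod: (1754 − 1733.625)² / 1733.625 = 0.2395
  axial-flowered constricted-pod: (544 − 577.875)² / 577.875 = 1.9858
  terminal-flowered inflated-pod: (591 − 577.875)² / 577.875 = 0.2981
  terminal-flowered constricted-pod: (193 − 192.625)² / 192.625 = 0.0007
χ² = 0.2395 + 1.9858 + 0.2981 + 0.0007 = 2.5241 ≈ 2.524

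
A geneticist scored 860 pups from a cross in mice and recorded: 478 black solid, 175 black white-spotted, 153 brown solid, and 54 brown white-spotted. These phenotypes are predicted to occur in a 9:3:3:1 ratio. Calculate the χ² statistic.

Expected counts for N = 860 under a 9:3:3:1 ratio (total parts = 16):
  black solid: 860 × 9/16 = 483.75
  black white-spotted: 860 × 3/16 = 161.25
  brown solid: 860 × 3/16 = 161.25
  brown white-spotted: 860 × 1/16 = 53.75
χ² = Σ (O − E)² / E
  black solid: (478 − 483.75)² / 483.75 = 0.0683
  black white-spotted: (175 − 161.25)² / 161.25 = 1.1725
  brown solid: (153 − 161.25)² / 161.25 = 0.4221
  brown white-spotted: (54 − 53.75)² / 53.75 = 0.0012
χ² = 0.0683 + 1.1725 + 0.4221 + 0.0012 = 1.6641 ≈ 1.664

1.664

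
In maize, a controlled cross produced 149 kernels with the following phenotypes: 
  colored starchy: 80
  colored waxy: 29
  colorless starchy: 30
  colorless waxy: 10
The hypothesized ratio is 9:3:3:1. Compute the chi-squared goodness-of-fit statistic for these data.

Expected counts for N = 149 under a 9:3:3:1 ratio (total parts = 16):
  colored starchy: 149 × 9/16 = 83.8125
  colored waxy: 149 × 3/16 = 27.9375
  colorless starchy: 149 × 3/16 = 27.9375
  colorless waxy: 149 × 1/16 = 9.3125
χ² = Σ (O − E)² / E
  colored starchy: (80 − 83.8125)² / 83.8125 = 0.1734
  colored waxy: (29 − 27.9375)² / 27.9375 = 0.0404
  colorless starchy: (30 − 27.9375)² / 27.9375 = 0.1523
  colorless waxy: (10 − 9.3125)² / 9.3125 = 0.0508
χ² = 0.1734 + 0.0404 + 0.1523 + 0.0508 = 0.4169 ≈ 0.417

0.417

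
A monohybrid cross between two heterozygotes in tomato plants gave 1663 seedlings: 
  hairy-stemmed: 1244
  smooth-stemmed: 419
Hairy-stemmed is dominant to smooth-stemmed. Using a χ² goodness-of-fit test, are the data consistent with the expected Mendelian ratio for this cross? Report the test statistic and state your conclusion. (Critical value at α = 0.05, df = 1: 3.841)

For a monohybrid cross between heterozygotes with complete dominance, the expected phenotypic ratio is 3:1.
Under the 3:1 hypothesis (Σ ratio = 4, N = 1663):
  hairy-stemmed: 1663 × 3/4 = 1247.25
  smooth-stemmed: 1663 × 1/4 = 415.75
χ² = Σ (O − E)² / E
  hairy-stemmed: (1244 − 1247.25)² / 1247.25 = 0.0085
  smooth-stemmed: (419 − 415.75)² / 415.75 = 0.0254
χ² = 0.0085 + 0.0254 = 0.0339 ≈ 0.034
Degrees of freedom = 2 − 1 = 1; critical value at α = 0.05 is 3.841.
Since 0.034 < 3.841, we fail to reject the null hypothesis — the data are consistent with the 3:1 ratio.

0.034; consistent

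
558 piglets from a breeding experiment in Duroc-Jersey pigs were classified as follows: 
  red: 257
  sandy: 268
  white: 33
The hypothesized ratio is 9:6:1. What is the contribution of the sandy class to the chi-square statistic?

16.495

Total ratio parts = 16. Expected numbers out of 558:
  red: 558 × 9/16 = 313.875
  sandy: 558 × 6/16 = 209.25
  white: 558 × 1/16 = 34.875
Contribution of sandy: (268 − 209.25)² / 209.25 = 16.4949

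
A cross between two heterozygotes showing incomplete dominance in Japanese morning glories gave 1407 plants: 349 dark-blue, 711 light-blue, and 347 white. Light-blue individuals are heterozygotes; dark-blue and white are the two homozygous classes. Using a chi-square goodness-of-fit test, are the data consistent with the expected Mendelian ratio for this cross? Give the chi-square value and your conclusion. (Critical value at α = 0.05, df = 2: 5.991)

With incomplete dominance, a heterozygote × heterozygote cross gives a 1:2:1 phenotypic ratio.
Expected counts for N = 1407 under a 1:2:1 ratio (total parts = 4):
  dark-blue: 1407 × 1/4 = 351.75
  light-blue: 1407 × 2/4 = 703.5
  white: 1407 × 1/4 = 351.75
χ² = Σ (O − E)² / E
  dark-blue: (349 − 351.75)² / 351.75 = 0.0215
  light-blue: (711 − 703.5)² / 703.5 = 0.0800
  white: (347 − 351.75)² / 351.75 = 0.0641
χ² = 0.0215 + 0.0800 + 0.0641 = 0.1656 ≈ 0.166
Degrees of freedom = 3 − 1 = 2; critical value at α = 0.05 is 5.991.
Since 0.166 < 5.991, we fail to reject the null hypothesis — the data are consistent with the 1:2:1 ratio.

0.166; consistent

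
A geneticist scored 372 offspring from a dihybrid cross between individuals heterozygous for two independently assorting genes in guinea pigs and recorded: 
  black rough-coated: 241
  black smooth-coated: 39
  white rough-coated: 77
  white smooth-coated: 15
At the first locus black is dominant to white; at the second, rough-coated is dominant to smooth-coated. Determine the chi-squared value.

A dihybrid F₂ with independent assortment and complete dominance at both loci gives a 9:3:3:1 phenotypic ratio.
Expected counts for N = 372 under a 9:3:3:1 ratio (total parts = 16):
  black rough-coated: 372 × 9/16 = 209.25
  black smooth-coated: 372 × 3/16 = 69.75
  white rough-coated: 372 × 3/16 = 69.75
  white smooth-coated: 372 × 1/16 = 23.25
χ² = Σ (O − E)² / E
  black rough-coated: (241 − 209.25)² / 209.25 = 4.8175
  black smooth-coated: (39 − 69.75)² / 69.75 = 13.5565
  white rough-coated: (77 − 69.75)² / 69.75 = 0.7536
  white smooth-coated: (15 − 23.25)² / 23.25 = 2.9274
χ² = 4.8175 + 13.5565 + 0.7536 + 2.9274 = 22.055

22.055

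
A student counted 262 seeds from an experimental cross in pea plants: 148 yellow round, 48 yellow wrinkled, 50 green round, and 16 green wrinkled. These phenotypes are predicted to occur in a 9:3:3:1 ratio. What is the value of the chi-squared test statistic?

Under the 9:3:3:1 hypothesis (Σ ratio = 16, N = 262):
  yellow round: 262 × 9/16 = 147.375
  yellow wrinkled: 262 × 3/16 = 49.125
  green round: 262 × 3/16 = 49.125
  green wrinkled: 262 × 1/16 = 16.375
χ² = Σ (O − E)² / E
  yellow round: (148 − 147.375)² / 147.375 = 0.0027
  yellow wrinkled: (48 − 49.125)² / 49.125 = 0.0258
  green round: (50 − 49.125)² / 49.125 = 0.0156
  green wrinkled: (16 − 16.375)² / 16.375 = 0.0086
χ² = 0.0027 + 0.0258 + 0.0156 + 0.0086 = 0.0527 ≈ 0.053

0.053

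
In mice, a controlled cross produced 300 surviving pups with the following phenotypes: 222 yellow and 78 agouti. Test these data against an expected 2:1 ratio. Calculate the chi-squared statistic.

Under the 2:1 hypothesis (Σ ratio = 3, N = 300):
  yellow: 300 × 2/3 = 200
  agouti: 300 × 1/3 = 100
χ² = Σ (O − E)² / E
  yellow: (222 − 200)² / 200 = 2.4200
  agouti: (78 − 100)² / 100 = 4.8400
χ² = 2.4200 + 4.8400 = 7.260

7.260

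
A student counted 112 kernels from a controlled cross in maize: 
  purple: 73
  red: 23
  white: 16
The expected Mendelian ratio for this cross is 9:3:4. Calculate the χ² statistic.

Expected counts for N = 112 under a 9:3:4 ratio (total parts = 16):
  purple: 112 × 9/16 = 63
  red: 112 × 3/16 = 21
  white: 112 × 4/16 = 28
χ² = Σ (O − E)² / E
  purple: (73 − 63)² / 63 = 1.5873
  red: (23 − 21)² / 21 = 0.1905
  white: (16 − 28)² / 28 = 5.1429
χ² = 1.5873 + 0.1905 + 5.1429 = 6.9207 ≈ 6.921

6.921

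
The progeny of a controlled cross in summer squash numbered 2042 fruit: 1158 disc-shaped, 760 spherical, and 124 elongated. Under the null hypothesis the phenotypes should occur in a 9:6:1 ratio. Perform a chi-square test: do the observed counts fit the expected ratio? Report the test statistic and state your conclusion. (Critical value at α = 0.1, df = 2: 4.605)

0.223; consistent

Expected counts for N = 2042 under a 9:6:1 ratio (total parts = 16):
  disc-shaped: 2042 × 9/16 = 1148.625
  spherical: 2042 × 6/16 = 765.75
  elongated: 2042 × 1/16 = 127.625
χ² = Σ (O − E)² / E
  disc-shaped: (1158 − 1148.625)² / 1148.625 = 0.0765
  spherical: (760 − 765.75)² / 765.75 = 0.0432
  elongated: (124 − 127.625)² / 127.625 = 0.1030
χ² = 0.0765 + 0.0432 + 0.1030 = 0.2227 ≈ 0.223
Degrees of freedom = 3 − 1 = 2; critical value at α = 0.1 is 4.605.
Since 0.223 < 4.605, we fail to reject the null hypothesis — the data are consistent with the 9:6:1 ratio.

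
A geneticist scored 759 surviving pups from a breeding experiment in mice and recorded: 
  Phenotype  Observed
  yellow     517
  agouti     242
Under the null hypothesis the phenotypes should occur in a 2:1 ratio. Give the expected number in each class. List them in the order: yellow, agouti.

The 2:1 ratio has 3 parts, so with N = 759 the expected counts are:
  yellow: 759 × 2/3 = 506
  agouti: 759 × 1/3 = 253

506, 253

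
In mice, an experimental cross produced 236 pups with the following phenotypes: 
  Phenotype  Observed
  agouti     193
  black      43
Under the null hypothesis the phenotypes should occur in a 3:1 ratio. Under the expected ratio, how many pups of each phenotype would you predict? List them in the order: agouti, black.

177, 59

The 3:1 ratio has 4 parts, so with N = 236 the expected counts are:
  agouti: 236 × 3/4 = 177
  black: 236 × 1/4 = 59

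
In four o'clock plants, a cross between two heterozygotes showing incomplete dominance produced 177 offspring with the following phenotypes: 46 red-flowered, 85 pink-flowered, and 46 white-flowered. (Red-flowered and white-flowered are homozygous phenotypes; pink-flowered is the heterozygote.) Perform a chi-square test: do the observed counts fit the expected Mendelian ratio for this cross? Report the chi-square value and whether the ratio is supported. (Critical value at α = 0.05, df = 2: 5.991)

With incomplete dominance, a heterozygote × heterozygote cross gives a 1:2:1 phenotypic ratio.
Expected counts for N = 177 under a 1:2:1 ratio (total parts = 4):
  red-flowered: 177 × 1/4 = 44.25
  pink-flowered: 177 × 2/4 = 88.5
  white-flowered: 177 × 1/4 = 44.25
χ² = Σ (O − E)² / E
  red-flowered: (46 − 44.25)² / 44.25 = 0.0692
  pink-flowered: (85 − 88.5)² / 88.5 = 0.1384
  white-flowered: (46 − 44.25)² / 44.25 = 0.0692
χ² = 0.0692 + 0.1384 + 0.0692 = 0.2768 ≈ 0.277
Degrees of freedom = 3 − 1 = 2; critical value at α = 0.05 is 5.991.
Since 0.277 < 5.991, we fail to reject the null hypothesis — the data are consistent with the 1:2:1 ratio.

0.277; consistent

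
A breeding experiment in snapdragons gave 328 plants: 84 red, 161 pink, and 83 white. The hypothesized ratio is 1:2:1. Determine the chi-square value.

0.116

Under the 1:2:1 hypothesis (Σ ratio = 4, N = 328):
  red: 328 × 1/4 = 82
  pink: 328 × 2/4 = 164
  white: 328 × 1/4 = 82
χ² = Σ (O − E)² / E
  red: (84 − 82)² / 82 = 0.0488
  pink: (161 − 164)² / 164 = 0.0549
  white: (83 − 82)² / 82 = 0.0122
χ² = 0.0488 + 0.0549 + 0.0122 = 0.1159 ≈ 0.116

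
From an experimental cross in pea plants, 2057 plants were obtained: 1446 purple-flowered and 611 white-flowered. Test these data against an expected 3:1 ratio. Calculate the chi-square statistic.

24.270

Total ratio parts = 4. Expected numbers out of 2057:
  purple-flowered: 2057 × 3/4 = 1542.75
  white-flowered: 2057 × 1/4 = 514.25
χ² = Σ (O − E)² / E
  purple-flowered: (1446 − 1542.75)² / 1542.75 = 6.0675
  white-flowered: (611 − 514.25)² / 514.25 = 18.2024
χ² = 6.0675 + 18.2024 = 24.2699 ≈ 24.270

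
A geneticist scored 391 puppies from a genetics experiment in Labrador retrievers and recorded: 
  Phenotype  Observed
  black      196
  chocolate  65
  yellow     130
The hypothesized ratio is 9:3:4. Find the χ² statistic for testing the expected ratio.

14.188

The 9:3:4 ratio has 16 parts, so with N = 391 the expected counts are:
  black: 391 × 9/16 = 219.9375
  chocolate: 391 × 3/16 = 73.3125
  yellow: 391 × 4/16 = 97.75
χ² = Σ (O − E)² / E
  black: (196 − 219.9375)² / 219.9375 = 2.6053
  chocolate: (65 − 73.3125)² / 73.3125 = 0.9425
  yellow: (130 − 97.75)² / 97.75 = 10.6400
χ² = 2.6053 + 0.9425 + 10.6400 = 14.1878 ≈ 14.188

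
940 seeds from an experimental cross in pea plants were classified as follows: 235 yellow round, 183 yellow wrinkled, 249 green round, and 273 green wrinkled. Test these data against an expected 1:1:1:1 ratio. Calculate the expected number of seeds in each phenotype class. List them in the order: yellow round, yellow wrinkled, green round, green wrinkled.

Total ratio parts = 4. Expected numbers out of 940:
  yellow round: 940 × 1/4 = 235
  yellow wrinkled: 940 × 1/4 = 235
  green round: 940 × 1/4 = 235
  green wrinkled: 940 × 1/4 = 235

235, 235, 235, 235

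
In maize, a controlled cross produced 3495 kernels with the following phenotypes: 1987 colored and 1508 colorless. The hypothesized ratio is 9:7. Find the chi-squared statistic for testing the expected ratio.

0.516

Total ratio parts = 16. Expected numbers out of 3495:
  colored: 3495 × 9/16 = 1965.9375
  colorless: 3495 × 7/16 = 1529.0625
χ² = Σ (O − E)² / E
  colored: (1987 − 1965.9375)² / 1965.9375 = 0.2257
  colorless: (1508 − 1529.0625)² / 1529.0625 = 0.2901
χ² = 0.2257 + 0.2901 = 0.5158 ≈ 0.516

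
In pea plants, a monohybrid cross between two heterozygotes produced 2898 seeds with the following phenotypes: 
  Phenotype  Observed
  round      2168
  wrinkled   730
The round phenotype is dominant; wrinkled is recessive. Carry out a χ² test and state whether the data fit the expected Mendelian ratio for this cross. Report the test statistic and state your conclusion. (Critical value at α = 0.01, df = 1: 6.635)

For a monohybrid cross between heterozygotes with complete dominance, the expected phenotypic ratio is 3:1.
Under the 3:1 hypothesis (Σ ratio = 4, N = 2898):
  round: 2898 × 3/4 = 2173.5
  wrinkled: 2898 × 1/4 = 724.5
χ² = Σ (O − E)² / E
  round: (2168 − 2173.5)² / 2173.5 = 0.0139
  wrinkled: (730 − 724.5)² / 724.5 = 0.0418
χ² = 0.0139 + 0.0418 = 0.0557 ≈ 0.056
Degrees of freedom = 2 − 1 = 1; critical value at α = 0.01 is 6.635.
Since 0.056 < 6.635, we fail to reject the null hypothesis — the data are consistent with the 3:1 ratio.

0.056; consistent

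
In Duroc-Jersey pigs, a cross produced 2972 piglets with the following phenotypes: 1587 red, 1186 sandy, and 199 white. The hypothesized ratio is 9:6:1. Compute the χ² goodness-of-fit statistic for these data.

The 9:6:1 ratio has 16 parts, so with N = 2972 the expected counts are:
  red: 2972 × 9/16 = 1671.75
  sandy: 2972 × 6/16 = 1114.5
  white: 2972 × 1/16 = 185.75
χ² = Σ (O − E)² / E
  red: (1587 − 1671.75)² / 1671.75 = 4.2964
  sandy: (1186 − 1114.5)² / 1114.5 = 4.5870
  white: (199 − 185.75)² / 185.75 = 0.9452
χ² = 4.2964 + 4.5870 + 0.9452 = 9.8286 ≈ 9.829

9.829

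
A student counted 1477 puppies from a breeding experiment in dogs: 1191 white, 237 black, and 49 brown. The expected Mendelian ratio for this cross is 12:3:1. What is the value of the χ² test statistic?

32.338

Under the 12:3:1 hypothesis (Σ ratio = 16, N = 1477):
  white: 1477 × 12/16 = 1107.75
  black: 1477 × 3/16 = 276.9375
  brown: 1477 × 1/16 = 92.3125
χ² = Σ (O − E)² / E
  white: (1191 − 1107.75)² / 1107.75 = 6.2564
  black: (237 − 276.9375)² / 276.9375 = 5.7594
  brown: (49 − 92.3125)² / 92.3125 = 20.3220
χ² = 6.2564 + 5.7594 + 20.3220 = 32.3378 ≈ 32.338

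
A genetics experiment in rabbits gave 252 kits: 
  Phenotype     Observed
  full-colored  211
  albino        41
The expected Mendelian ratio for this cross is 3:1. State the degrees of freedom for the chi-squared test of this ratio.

A goodness-of-fit test with 2 phenotype classes has df = 2 − 1 = 1.

1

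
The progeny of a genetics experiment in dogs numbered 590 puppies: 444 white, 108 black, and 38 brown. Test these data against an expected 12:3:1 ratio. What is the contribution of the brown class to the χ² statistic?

0.034

Under the 12:3:1 hypothesis (Σ ratio = 16, N = 590):
  white: 590 × 12/16 = 442.5
  black: 590 × 3/16 = 110.625
  brown: 590 × 1/16 = 36.875
Contribution of brown: (38 − 36.875)² / 36.875 = 0.0343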